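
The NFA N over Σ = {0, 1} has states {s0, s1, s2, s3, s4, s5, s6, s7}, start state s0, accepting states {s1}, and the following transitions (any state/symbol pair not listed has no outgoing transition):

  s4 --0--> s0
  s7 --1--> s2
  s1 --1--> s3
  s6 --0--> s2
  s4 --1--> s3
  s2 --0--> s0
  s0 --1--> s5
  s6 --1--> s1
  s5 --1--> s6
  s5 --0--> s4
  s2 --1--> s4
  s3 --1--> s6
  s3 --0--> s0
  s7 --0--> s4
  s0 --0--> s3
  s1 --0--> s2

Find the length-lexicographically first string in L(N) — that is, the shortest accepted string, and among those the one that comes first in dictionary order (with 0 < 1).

A breadth-first search from s0 reaches an accepting state first via the path s0 → s3 → s6 → s1 on input 011.
No string of length < 3 is accepted (BFS exhausts all shorter strings without reaching an accepting state), and 011 is the lexicographically least accepting string of length 3.

011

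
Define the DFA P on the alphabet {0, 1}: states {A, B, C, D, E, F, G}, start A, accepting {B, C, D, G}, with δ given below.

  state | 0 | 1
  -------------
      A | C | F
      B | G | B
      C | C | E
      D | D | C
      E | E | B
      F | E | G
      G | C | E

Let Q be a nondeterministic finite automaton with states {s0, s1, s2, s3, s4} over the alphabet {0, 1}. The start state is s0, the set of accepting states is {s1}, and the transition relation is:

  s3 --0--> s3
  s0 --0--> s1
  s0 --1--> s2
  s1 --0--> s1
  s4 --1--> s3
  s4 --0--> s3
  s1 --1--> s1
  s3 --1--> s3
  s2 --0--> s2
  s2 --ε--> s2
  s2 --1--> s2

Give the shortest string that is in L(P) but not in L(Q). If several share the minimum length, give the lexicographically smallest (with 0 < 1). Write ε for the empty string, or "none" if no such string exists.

The string 11 is accepted by P but not by Q.
No shorter string lies in the difference, and 11 is the lexicographically first length-2 string in L(P) \ L(Q).

11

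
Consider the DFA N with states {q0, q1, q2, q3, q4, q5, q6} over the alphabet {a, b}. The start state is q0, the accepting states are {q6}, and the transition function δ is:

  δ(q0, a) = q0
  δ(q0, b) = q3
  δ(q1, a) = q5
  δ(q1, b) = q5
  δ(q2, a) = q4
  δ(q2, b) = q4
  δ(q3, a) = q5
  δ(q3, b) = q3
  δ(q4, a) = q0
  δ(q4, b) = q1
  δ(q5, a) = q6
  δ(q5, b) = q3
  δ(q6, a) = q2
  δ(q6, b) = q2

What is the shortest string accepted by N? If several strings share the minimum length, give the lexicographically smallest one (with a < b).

A breadth-first search from q0 reaches an accepting state first via the path q0 → q3 → q5 → q6 on input baa.
No string of length < 3 is accepted (BFS exhausts all shorter strings without reaching an accepting state), and baa is the lexicographically least accepting string of length 3.

baa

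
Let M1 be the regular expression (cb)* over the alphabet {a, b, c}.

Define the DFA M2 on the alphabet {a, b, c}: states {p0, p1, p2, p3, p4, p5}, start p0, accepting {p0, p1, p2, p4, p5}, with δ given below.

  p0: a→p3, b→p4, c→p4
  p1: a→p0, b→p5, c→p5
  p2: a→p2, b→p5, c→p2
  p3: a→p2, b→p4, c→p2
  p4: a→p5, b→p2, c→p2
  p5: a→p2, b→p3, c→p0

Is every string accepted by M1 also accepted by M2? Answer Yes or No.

Converting the expression M1 to a DFA (subset construction, then merging equivalent states) gives the minimal DFA with states {r0, r1, r2}, start state r0, accepting states {r0} and transitions r0: a→r1, b→r1, c→r2; r1: a→r1, b→r1, c→r1; r2: a→r1, b→r0, c→r1.
Exploring the product automaton M1 × M2 from the start pair (r0, p0), following both machines on each input symbol, reaches 12 state pairs: (r0, p0), (r1, p3), (r1, p4), (r2, p4), (r1, p2), (r1, p5), (r0, p2), (r1, p0), (r2, p2), (r0, p5), (r2, p0), (r0, p4).
M1 accepts in {r0} and M2 accepts in {p0, p1, p2, p4, p5}. The reachable pairs whose M1-component is accepting are (r0, p0), (r0, p2), (r0, p5), (r0, p4); in each of them the M2-component is accepting too, so the product for L(M1) \ L(M2) (M1-component accepting, M2-component rejecting) has no reachable accepting pair and the difference is empty.
Hence every string in L(M1) is also in L(M2).

Yes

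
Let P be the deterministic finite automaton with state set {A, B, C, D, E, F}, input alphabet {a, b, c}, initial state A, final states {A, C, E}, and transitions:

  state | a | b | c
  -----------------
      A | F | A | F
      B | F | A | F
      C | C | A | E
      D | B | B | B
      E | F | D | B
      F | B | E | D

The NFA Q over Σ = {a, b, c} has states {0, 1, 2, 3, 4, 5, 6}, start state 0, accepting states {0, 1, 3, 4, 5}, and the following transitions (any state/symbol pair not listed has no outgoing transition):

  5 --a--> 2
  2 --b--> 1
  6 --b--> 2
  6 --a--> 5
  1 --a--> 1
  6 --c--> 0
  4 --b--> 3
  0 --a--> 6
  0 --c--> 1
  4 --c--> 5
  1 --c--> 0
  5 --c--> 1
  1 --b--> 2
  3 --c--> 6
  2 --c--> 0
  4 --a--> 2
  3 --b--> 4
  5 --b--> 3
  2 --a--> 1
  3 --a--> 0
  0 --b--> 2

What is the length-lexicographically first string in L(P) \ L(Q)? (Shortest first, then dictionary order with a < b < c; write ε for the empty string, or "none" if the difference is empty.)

b

The string b is accepted by P but not by Q.
No shorter string lies in the difference, and b is the lexicographically first length-1 string in L(P) \ L(Q).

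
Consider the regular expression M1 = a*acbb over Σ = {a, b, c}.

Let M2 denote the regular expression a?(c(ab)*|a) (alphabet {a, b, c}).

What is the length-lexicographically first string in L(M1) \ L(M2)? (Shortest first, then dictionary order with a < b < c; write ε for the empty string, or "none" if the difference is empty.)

acbb

The string acbb is accepted by M1 but not by M2.
No shorter string lies in the difference, and acbb is the lexicographically first length-4 string in L(M1) \ L(M2).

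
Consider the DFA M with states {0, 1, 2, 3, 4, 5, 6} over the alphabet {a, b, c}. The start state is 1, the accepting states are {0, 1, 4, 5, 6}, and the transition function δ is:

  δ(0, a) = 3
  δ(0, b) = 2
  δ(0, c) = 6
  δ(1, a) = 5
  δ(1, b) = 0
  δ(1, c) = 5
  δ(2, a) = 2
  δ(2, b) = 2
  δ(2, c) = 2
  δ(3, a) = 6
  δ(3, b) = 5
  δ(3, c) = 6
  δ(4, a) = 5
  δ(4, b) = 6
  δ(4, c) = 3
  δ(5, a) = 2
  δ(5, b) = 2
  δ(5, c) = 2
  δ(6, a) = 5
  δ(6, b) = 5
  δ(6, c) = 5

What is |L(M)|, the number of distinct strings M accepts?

The useful subgraph on states {0, 1, 3, 5, 6} is acyclic, so L(M) is finite; the longest accepting path visits 5 useful states, giving maximum string length 4.
Counting accepting paths from 1 by length: 1 of length 0, 3 of length 1, 1 of length 2, 6 of length 3, 6 of length 4. Total 17.

17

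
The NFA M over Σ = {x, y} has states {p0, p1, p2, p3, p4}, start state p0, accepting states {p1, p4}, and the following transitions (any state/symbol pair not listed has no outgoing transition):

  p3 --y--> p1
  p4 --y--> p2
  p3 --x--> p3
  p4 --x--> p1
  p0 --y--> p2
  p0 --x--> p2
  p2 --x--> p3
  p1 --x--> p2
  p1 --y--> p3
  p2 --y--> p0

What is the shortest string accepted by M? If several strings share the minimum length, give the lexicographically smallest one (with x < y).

xxy

A breadth-first search from p0 reaches an accepting state first via the path p0 → p2 → p3 → p1 on input xxy.
No string of length < 3 is accepted (BFS exhausts all shorter strings without reaching an accepting state), and xxy is the lexicographically least accepting string of length 3.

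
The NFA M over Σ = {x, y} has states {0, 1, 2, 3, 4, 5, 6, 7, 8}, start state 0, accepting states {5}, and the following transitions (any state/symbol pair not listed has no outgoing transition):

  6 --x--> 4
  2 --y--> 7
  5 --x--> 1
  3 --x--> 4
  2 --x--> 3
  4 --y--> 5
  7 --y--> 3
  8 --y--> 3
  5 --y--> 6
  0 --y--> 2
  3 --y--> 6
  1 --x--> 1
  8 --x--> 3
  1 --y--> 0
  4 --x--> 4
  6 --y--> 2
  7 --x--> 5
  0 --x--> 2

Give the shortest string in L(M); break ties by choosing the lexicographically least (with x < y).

xyx

A breadth-first search from 0 reaches an accepting state first via the path 0 → 2 → 7 → 5 on input xyx.
No string of length < 3 is accepted (BFS exhausts all shorter strings without reaching an accepting state), and xyx is the lexicographically least accepting string of length 3.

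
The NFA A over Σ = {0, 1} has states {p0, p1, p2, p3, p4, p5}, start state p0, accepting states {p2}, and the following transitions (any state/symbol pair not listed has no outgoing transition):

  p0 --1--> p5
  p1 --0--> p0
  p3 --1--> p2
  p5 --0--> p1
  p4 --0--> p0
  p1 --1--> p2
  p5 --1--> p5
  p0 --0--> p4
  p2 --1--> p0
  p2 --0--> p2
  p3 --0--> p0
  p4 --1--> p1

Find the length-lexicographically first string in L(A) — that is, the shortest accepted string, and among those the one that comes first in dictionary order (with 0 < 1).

011

A breadth-first search from p0 reaches an accepting state first via the path p0 → p4 → p1 → p2 on input 011.
No string of length < 3 is accepted (BFS exhausts all shorter strings without reaching an accepting state), and 011 is the lexicographically least accepting string of length 3.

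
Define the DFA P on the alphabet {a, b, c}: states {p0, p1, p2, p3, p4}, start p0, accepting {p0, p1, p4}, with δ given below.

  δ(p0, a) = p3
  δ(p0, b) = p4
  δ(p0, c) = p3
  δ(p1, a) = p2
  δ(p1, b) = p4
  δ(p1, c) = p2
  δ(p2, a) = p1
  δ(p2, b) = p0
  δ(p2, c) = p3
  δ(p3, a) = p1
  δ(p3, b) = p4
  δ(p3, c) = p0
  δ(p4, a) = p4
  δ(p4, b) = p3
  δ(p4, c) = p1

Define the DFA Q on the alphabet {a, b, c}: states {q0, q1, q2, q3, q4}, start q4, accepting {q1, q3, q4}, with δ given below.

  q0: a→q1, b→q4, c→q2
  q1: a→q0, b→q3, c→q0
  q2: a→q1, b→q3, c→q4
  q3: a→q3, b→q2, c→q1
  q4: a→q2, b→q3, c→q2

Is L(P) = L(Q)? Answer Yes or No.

Exploring the product automaton P × Q from the start pair (p0, q4), following both machines on each input symbol, reaches 5 state pairs: (p0, q4), (p3, q2), (p4, q3), (p1, q1), (p2, q0).
P accepts in {p0, p1, p4} and Q accepts in {q1, q3, q4}. In every reachable pair the two components are either both accepting — (p0, q4), (p4, q3), (p1, q1) — or both non-accepting, so no string is accepted by exactly one of the machines: L(P) \ L(Q) and L(Q) \ L(P) are both empty.
Hence every string is accepted by P iff it is accepted by Q, and the two languages coincide.

Yes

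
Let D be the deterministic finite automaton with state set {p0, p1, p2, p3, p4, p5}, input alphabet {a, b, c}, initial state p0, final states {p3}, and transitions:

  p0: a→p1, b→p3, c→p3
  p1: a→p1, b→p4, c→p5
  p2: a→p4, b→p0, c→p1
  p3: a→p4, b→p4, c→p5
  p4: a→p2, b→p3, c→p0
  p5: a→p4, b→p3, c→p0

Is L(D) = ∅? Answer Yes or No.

The string b is accepted: the run p0 → p3 ends in the accepting state p3.
Since at least one string is accepted, L(D) is not empty.

No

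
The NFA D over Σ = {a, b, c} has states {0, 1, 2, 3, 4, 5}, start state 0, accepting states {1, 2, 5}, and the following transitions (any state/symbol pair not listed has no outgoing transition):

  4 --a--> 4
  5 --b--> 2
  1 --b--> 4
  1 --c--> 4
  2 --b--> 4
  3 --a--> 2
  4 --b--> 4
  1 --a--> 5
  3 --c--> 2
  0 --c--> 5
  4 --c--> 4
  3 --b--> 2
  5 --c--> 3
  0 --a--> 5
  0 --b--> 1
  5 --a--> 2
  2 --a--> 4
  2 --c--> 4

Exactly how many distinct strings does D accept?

19

The useful subgraph on states {0, 1, 2, 3, 5} is acyclic, so L(D) is finite; the longest accepting path visits 5 useful states, giving maximum string length 4.
Counting accepting paths from 0 by length: 3 of length 1, 5 of length 2, 8 of length 3, 3 of length 4. Total 19.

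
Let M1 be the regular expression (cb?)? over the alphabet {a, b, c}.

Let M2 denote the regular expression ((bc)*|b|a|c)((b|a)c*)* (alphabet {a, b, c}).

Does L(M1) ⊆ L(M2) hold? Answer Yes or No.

Converting the expression M1 to a DFA (subset construction, then merging equivalent states) gives the minimal DFA with states {r0, r1, r2, r3}, start state r0, accepting states {r0, r2, r3} and transitions r0: a→r1, b→r1, c→r2; r1: a→r1, b→r1, c→r1; r2: a→r1, b→r3, c→r1; r3: a→r1, b→r1, c→r1.
Converting the expression M2 to a DFA (subset construction, then merging equivalent states) gives the minimal DFA with states {t0, t1, t2, t3}, start state t0, accepting states {t0, t1, t2} and transitions t0: a→t1, b→t1, c→t2; t1: a→t1, b→t1, c→t1; t2: a→t1, b→t1, c→t3; t3: a→t3, b→t3, c→t3.
Exploring the product automaton M1 × M2 from the start pair (r0, t0), following both machines on each input symbol, reaches 5 state pairs: (r0, t0), (r1, t1), (r2, t2), (r3, t1), (r1, t3).
M1 accepts in {r0, r2, r3} and M2 accepts in {t0, t1, t2}. The reachable pairs whose M1-component is accepting are (r0, t0), (r2, t2), (r3, t1); in each of them the M2-component is accepting too, so the product for L(M1) \ L(M2) (M1-component accepting, M2-component rejecting) has no reachable accepting pair and the difference is empty.
Hence every string in L(M1) is also in L(M2).

Yes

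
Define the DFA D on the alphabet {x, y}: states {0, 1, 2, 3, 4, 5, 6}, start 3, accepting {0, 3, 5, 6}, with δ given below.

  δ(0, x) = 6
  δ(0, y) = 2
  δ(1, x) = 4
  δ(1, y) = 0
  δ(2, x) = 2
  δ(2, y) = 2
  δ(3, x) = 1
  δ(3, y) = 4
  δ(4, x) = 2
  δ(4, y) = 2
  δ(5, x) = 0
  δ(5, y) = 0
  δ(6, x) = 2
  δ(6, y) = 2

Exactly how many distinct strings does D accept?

The useful subgraph on states {0, 1, 3, 6} is acyclic, so L(D) is finite; the longest accepting path visits 4 useful states, giving maximum string length 3.
Counting accepting paths from 3 by length: 1 of length 0, 1 of length 2, 1 of length 3. Total 3.

3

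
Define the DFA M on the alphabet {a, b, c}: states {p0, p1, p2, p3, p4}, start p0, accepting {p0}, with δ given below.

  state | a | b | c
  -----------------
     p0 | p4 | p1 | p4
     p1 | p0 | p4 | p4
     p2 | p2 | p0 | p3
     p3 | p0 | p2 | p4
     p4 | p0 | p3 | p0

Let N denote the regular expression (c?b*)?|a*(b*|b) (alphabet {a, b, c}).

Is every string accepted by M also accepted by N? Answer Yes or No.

No

The string ac is in L(M) but not in L(N).
So L(M) ⊄ L(N).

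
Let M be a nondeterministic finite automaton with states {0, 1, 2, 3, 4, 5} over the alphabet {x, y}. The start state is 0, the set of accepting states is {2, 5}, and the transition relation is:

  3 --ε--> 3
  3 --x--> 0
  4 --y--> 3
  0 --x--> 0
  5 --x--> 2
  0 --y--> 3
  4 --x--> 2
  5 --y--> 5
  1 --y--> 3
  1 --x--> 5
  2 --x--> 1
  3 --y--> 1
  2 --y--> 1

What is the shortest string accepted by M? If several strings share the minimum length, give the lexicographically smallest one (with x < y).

yyx

A breadth-first search from 0 reaches an accepting state first via the path 0 → 3 → 1 → 5 on input yyx.
No string of length < 3 is accepted (BFS exhausts all shorter strings without reaching an accepting state), and yyx is the lexicographically least accepting string of length 3.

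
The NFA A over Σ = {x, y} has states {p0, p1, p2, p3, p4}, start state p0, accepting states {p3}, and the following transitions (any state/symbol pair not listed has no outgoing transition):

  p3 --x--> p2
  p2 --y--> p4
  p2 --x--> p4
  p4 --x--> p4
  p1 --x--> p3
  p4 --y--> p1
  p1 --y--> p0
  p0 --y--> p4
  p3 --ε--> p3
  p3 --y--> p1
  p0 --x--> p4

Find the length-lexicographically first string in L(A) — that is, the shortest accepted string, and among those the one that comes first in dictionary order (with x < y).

xyx

A breadth-first search from p0 reaches an accepting state first via the path p0 → p4 → p1 → p3 on input xyx.
No string of length < 3 is accepted (BFS exhausts all shorter strings without reaching an accepting state), and xyx is the lexicographically least accepting string of length 3.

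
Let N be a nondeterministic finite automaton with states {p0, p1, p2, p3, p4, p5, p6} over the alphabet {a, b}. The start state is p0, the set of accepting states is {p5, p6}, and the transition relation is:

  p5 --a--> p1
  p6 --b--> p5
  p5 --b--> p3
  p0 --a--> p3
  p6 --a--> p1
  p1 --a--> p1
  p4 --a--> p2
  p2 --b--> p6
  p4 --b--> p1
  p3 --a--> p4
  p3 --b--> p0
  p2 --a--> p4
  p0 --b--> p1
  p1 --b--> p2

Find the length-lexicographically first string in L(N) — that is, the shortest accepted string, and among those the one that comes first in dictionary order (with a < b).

A breadth-first search from p0 reaches an accepting state first via the path p0 → p1 → p2 → p6 on input bbb.
No string of length < 3 is accepted (BFS exhausts all shorter strings without reaching an accepting state), and bbb is the lexicographically least accepting string of length 3.

bbb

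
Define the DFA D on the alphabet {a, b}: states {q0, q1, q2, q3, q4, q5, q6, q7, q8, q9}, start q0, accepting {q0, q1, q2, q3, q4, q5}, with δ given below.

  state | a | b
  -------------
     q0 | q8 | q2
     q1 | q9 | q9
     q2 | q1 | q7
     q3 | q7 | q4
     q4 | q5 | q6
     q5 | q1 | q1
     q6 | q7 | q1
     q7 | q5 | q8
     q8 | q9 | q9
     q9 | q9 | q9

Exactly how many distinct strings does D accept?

6

The useful subgraph on states {q0, q1, q2, q5, q7} is acyclic, so L(D) is finite; the longest accepting path visits 5 useful states, giving maximum string length 4.
Counting accepting paths from q0 by length: 1 of length 0, 1 of length 1, 1 of length 2, 1 of length 3, 2 of length 4. Total 6.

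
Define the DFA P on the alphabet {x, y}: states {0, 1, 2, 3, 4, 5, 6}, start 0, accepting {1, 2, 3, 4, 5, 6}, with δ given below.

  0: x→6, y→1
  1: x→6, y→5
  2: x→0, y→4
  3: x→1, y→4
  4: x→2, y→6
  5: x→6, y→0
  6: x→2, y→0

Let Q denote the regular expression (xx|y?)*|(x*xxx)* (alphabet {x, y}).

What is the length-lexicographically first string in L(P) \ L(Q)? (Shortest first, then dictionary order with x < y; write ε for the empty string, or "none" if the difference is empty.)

The string x is accepted by P but not by Q.
No shorter string lies in the difference, and x is the lexicographically first length-1 string in L(P) \ L(Q).

x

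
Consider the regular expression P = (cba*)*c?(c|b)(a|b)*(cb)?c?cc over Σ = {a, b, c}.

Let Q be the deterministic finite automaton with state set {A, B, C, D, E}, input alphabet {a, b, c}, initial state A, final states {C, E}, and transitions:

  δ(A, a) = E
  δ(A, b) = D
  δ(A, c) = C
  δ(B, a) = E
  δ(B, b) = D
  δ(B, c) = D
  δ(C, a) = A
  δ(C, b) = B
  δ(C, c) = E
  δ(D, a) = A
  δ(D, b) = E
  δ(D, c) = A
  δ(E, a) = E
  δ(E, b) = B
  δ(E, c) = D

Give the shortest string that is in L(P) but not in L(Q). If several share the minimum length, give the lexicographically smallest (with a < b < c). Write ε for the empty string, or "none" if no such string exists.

ccc

The string ccc is accepted by P but not by Q.
No shorter string lies in the difference, and ccc is the lexicographically first length-3 string in L(P) \ L(Q).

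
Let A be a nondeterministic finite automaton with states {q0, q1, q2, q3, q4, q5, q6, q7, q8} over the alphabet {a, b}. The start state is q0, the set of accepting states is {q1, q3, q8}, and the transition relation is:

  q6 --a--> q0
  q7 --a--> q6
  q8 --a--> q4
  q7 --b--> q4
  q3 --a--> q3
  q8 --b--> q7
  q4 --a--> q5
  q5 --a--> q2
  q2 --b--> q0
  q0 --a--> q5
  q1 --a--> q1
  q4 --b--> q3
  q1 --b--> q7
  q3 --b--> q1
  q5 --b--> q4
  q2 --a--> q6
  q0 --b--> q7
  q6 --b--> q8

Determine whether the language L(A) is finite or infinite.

State q0 is reachable from the start and can reach an accepting state, and it lies on the cycle q0 → q5 → q2 → q0.
Traversing that cycle any number of times yields accepted strings of unbounded length, so the language is infinite.

infinite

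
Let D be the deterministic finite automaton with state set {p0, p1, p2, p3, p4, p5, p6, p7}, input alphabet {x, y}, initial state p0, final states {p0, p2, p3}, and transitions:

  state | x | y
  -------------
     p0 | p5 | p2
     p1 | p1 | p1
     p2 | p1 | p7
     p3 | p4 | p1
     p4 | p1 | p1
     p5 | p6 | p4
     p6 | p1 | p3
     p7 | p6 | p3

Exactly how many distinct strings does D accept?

5

The useful subgraph on states {p0, p2, p3, p5, p6, p7} is acyclic, so L(D) is finite; the longest accepting path visits 5 useful states, giving maximum string length 4.
Counting accepting paths from p0 by length: 1 of length 0, 1 of length 1, 2 of length 3, 1 of length 4. Total 5.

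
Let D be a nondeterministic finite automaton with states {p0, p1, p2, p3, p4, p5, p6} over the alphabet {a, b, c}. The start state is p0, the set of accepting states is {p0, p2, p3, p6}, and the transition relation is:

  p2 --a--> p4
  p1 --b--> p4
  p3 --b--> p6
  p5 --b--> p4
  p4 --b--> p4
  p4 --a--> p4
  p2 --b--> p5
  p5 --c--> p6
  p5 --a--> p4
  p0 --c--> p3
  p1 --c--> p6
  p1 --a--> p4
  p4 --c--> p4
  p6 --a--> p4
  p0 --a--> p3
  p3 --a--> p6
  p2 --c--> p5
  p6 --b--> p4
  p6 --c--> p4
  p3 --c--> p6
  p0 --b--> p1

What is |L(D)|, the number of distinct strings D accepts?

10

The useful subgraph on states {p0, p1, p3, p6} is acyclic, so L(D) is finite; the longest accepting path visits 3 useful states, giving maximum string length 2.
Counting accepting paths from p0 by length: 1 of length 0, 2 of length 1, 7 of length 2. Total 10.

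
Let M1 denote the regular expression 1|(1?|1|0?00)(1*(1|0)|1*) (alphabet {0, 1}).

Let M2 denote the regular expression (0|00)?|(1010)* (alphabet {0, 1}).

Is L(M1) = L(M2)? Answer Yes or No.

The string 1 is accepted by M1 but rejected by M2.
So L(M1) ≠ L(M2).

No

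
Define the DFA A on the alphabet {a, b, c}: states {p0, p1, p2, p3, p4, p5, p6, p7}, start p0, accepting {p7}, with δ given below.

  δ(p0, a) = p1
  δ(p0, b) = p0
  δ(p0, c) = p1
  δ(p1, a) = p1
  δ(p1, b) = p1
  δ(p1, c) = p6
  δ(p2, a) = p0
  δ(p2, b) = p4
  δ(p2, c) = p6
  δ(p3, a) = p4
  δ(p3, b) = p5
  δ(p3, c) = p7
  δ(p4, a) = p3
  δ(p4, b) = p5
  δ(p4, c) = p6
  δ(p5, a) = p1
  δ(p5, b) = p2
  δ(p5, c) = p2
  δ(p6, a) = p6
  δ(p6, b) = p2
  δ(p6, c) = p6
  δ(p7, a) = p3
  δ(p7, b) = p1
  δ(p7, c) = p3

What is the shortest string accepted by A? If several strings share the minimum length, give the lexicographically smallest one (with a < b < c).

acbbac

A breadth-first search from p0 reaches an accepting state first via the path p0 → p1 → p6 → p2 → p4 → p3 → p7 on input acbbac.
No string of length < 6 is accepted (BFS exhausts all shorter strings without reaching an accepting state), and acbbac is the lexicographically least accepting string of length 6.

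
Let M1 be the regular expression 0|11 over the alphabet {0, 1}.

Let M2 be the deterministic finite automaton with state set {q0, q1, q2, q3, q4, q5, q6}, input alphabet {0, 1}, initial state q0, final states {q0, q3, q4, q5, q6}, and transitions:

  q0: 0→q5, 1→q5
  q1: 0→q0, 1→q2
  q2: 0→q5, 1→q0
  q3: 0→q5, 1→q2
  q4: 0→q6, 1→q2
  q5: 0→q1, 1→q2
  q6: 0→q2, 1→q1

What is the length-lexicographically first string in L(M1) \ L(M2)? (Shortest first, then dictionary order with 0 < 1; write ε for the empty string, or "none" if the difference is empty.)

11

The string 11 is accepted by M1 but not by M2.
No shorter string lies in the difference, and 11 is the lexicographically first length-2 string in L(M1) \ L(M2).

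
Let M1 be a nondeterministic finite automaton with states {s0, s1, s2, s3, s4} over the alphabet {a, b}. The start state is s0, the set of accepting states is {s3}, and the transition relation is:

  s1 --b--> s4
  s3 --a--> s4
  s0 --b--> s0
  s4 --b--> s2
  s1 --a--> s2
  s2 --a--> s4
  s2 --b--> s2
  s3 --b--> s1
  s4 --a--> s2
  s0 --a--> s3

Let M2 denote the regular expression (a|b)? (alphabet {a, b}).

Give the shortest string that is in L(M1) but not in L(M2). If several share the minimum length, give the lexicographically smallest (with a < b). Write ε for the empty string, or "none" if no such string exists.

The string ba is accepted by M1 but not by M2.
No shorter string lies in the difference, and ba is the lexicographically first length-2 string in L(M1) \ L(M2).

ba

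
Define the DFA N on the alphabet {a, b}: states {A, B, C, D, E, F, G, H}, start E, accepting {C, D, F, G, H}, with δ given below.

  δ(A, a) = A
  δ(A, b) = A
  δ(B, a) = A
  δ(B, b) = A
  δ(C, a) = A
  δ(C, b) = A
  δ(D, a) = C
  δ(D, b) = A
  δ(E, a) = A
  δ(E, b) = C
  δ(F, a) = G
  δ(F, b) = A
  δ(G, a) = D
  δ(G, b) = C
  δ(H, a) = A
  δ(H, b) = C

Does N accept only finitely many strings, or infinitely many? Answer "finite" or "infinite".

The useful states (reachable from E and able to reach an accepting state) are {C, E}.
Restricted to these states the transition graph has no cycle, so every accepting path has bounded length and L is finite.

finite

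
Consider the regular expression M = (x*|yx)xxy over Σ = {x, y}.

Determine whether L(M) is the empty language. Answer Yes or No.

No

The string xxy matches the expression, so it belongs to L(M).
Since L(M) contains at least one string, it is not empty.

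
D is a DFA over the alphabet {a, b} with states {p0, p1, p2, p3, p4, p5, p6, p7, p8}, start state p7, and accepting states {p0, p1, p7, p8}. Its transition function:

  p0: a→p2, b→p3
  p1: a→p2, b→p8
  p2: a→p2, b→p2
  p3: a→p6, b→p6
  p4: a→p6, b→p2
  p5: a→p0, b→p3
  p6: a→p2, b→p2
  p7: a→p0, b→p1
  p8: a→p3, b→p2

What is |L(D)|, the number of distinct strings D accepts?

The useful subgraph on states {p0, p1, p7, p8} is acyclic, so L(D) is finite; the longest accepting path visits 3 useful states, giving maximum string length 2.
Counting accepting paths from p7 by length: 1 of length 0, 2 of length 1, 1 of length 2. Total 4.

4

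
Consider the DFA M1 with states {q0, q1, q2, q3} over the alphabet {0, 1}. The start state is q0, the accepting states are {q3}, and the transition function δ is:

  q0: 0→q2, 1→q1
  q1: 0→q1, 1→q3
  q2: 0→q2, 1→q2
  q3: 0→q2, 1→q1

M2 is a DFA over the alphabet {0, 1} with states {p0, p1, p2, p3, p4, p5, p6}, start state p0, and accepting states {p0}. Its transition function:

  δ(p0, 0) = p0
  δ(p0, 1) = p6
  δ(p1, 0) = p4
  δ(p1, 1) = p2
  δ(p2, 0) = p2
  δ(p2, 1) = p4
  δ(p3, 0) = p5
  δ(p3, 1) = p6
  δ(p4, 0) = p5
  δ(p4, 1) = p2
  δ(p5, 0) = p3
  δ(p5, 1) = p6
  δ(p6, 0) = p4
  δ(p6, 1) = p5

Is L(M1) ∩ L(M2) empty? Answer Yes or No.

Yes

Exploring the product automaton M1 × M2 from the start pair (q0, p0), following both machines on each input symbol, reaches 14 state pairs: (q0, p0), (q2, p0), (q1, p6), (q2, p6), (q1, p4), (q3, p5), (q2, p4), (q2, p5), (q1, p5), (q3, p2), (q2, p3), (q2, p2), (q1, p3), (q3, p6).
M1 accepts in {q3} and M2 accepts in {p0}; no reachable pair has both components accepting, so no string drives both machines to acceptance simultaneously and L(M1) ∩ L(M2) = ∅.
So no string is accepted by both, and the intersection is empty.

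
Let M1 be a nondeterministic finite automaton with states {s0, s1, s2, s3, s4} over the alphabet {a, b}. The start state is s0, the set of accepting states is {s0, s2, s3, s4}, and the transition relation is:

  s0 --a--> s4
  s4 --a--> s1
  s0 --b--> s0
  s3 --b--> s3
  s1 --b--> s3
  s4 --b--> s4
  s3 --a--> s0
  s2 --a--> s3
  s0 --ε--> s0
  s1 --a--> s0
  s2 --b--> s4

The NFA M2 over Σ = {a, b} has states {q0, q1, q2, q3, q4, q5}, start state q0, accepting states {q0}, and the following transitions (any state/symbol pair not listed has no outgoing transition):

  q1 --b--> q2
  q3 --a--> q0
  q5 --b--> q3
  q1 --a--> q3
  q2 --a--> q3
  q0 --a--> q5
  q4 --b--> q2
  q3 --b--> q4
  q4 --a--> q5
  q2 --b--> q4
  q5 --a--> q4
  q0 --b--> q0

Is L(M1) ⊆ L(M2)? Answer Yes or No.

No

The string a is in L(M1) but not in L(M2).
So L(M1) ⊄ L(M2).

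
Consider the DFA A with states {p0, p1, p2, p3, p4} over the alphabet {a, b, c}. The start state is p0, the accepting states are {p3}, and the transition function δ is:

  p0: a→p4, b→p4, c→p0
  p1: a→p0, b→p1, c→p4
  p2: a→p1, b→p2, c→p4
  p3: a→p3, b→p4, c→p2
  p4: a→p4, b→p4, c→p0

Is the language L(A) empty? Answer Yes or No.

Yes

The states reachable from the start state are {p0, p4}.
None of the accepting states {p3} is reachable, so no string is accepted and L(A) = ∅.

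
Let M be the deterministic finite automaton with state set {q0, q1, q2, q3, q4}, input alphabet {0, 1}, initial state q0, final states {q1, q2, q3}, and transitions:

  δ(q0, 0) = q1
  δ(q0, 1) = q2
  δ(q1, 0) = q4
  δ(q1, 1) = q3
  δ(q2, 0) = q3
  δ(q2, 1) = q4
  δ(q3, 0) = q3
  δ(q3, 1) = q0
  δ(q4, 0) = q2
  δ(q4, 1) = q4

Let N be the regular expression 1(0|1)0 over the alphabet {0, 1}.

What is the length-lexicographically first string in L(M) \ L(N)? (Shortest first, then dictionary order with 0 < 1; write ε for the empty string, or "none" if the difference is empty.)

0

The string 0 is accepted by M but not by N.
No shorter string lies in the difference, and 0 is the lexicographically first length-1 string in L(M) \ L(N).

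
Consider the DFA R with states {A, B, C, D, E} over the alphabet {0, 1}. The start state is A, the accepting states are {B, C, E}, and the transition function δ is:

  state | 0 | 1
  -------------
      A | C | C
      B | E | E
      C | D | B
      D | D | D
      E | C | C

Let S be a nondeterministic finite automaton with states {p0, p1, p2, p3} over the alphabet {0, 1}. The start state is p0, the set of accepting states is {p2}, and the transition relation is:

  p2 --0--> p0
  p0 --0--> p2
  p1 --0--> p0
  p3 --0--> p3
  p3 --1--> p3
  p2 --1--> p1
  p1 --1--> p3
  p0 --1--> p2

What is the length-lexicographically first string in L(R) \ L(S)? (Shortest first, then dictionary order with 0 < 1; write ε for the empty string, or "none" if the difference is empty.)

01

The string 01 is accepted by R but not by S.
No shorter string lies in the difference, and 01 is the lexicographically first length-2 string in L(R) \ L(S).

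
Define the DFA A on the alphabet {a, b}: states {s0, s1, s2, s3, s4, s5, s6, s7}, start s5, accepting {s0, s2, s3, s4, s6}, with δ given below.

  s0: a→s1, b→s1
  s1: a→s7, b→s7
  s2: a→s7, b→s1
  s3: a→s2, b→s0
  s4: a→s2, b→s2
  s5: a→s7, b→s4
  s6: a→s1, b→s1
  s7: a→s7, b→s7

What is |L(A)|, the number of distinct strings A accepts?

3

The useful subgraph on states {s2, s4, s5} is acyclic, so L(A) is finite; the longest accepting path visits 3 useful states, giving maximum string length 2.
Counting accepting paths from s5 by length: 1 of length 1, 2 of length 2. Total 3.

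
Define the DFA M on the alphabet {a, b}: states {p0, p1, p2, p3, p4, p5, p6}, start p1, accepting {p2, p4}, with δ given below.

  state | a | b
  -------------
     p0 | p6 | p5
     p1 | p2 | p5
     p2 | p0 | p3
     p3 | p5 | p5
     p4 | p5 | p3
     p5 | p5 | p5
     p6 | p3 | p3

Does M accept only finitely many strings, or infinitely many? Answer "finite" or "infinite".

The useful states (reachable from p1 and able to reach an accepting state) are {p1, p2}.
Restricted to these states the transition graph has no cycle, so every accepting path has bounded length and L is finite.

finite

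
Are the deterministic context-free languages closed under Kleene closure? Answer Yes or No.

No

L = {c aⁿbⁿ : n≥0} ∪ {cc aⁿb²ⁿ : n≥0} is a DCFL (the number of leading c's fixes which ratio the DPDA checks), but L* is not. Every word of L starts with c, so in a factorisation of the string cc aⁱbʲ (i≥1) into words of L each factor begins at one of the two c's: either the whole string is a single word of L (forcing j = 2i), or it splits as c · (c aⁱbʲ) with c ∈ L (take n = 0) and c aⁱbʲ ∈ L (forcing j = i). Thus L* ∩ cca⁺b* = {cc aⁿbⁿ : n≥1} ∪ {cc aⁿb²ⁿ : n≥1}. A DPDA for L* would give one for this intersection with a regular set, and, started from its configuration after reading cc, one for {aⁿbⁿ : n≥1} ∪ {aⁿb²ⁿ : n≥1}, which no deterministic PDA accepts (a DPDA for it would have a single run on aⁿb²ⁿ, accepting after the prefix aⁿbⁿ and accepting again after n more b's; an ordinary PDA that simulates it on a's and b's and, at any moment when it is accepting, may switch to reading only a fresh letter d while feeding each d to the simulation as a b, would accept aⁱbʲdᵏ (k≥1) exactly when both aⁱbʲ and aⁱbʲ⁺ᵏ are in the language, i.e. its language intersected with the regular set a*b*d⁺ would be exactly {aⁿbⁿdⁿ : n≥1} — impossible, since context-free languages are closed under intersection with regular sets and {aⁿbⁿdⁿ} is not context-free). So L* is not a DCFL.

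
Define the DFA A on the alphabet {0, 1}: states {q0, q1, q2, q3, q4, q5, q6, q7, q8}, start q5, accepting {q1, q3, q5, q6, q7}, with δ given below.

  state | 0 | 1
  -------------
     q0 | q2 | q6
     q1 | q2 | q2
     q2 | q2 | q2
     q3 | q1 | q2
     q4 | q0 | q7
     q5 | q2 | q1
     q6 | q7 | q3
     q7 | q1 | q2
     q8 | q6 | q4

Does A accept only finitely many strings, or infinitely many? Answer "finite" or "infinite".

finite

The useful states (reachable from q5 and able to reach an accepting state) are {q1, q5}.
Restricted to these states the transition graph has no cycle, so every accepting path has bounded length and L is finite.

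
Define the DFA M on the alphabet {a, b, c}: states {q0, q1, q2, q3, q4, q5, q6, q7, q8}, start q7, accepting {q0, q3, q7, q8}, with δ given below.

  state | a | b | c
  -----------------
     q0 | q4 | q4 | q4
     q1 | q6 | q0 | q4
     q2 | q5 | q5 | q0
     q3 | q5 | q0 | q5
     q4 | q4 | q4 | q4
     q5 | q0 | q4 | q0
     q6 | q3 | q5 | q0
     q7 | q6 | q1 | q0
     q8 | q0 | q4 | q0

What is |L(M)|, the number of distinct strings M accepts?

21

The useful subgraph on states {q0, q1, q3, q5, q6, q7} is acyclic, so L(M) is finite; the longest accepting path visits 6 useful states, giving maximum string length 5.
Counting accepting paths from q7 by length: 1 of length 0, 1 of length 1, 3 of length 2, 5 of length 3, 7 of length 4, 4 of length 5. Total 21.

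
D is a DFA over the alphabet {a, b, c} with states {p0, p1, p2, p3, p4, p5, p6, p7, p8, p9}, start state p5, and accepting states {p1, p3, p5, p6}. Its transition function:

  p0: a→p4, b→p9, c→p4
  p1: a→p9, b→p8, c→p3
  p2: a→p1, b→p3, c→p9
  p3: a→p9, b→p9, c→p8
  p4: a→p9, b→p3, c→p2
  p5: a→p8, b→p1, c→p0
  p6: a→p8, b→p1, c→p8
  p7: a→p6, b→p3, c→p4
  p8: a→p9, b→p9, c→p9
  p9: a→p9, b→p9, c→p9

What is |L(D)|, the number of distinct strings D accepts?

11

The useful subgraph on states {p0, p1, p2, p3, p4, p5} is acyclic, so L(D) is finite; the longest accepting path visits 6 useful states, giving maximum string length 5.
Counting accepting paths from p5 by length: 1 of length 0, 1 of length 1, 1 of length 2, 2 of length 3, 4 of length 4, 2 of length 5. Total 11.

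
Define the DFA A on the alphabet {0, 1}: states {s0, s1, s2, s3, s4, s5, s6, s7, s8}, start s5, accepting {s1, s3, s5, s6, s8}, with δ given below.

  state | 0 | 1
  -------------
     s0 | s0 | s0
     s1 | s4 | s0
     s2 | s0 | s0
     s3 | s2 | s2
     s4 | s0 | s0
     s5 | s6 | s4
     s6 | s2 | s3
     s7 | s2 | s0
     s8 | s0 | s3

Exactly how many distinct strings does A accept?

The useful subgraph on states {s3, s5, s6} is acyclic, so L(A) is finite; the longest accepting path visits 3 useful states, giving maximum string length 2.
Counting accepting paths from s5 by length: 1 of length 0, 1 of length 1, 1 of length 2. Total 3.

3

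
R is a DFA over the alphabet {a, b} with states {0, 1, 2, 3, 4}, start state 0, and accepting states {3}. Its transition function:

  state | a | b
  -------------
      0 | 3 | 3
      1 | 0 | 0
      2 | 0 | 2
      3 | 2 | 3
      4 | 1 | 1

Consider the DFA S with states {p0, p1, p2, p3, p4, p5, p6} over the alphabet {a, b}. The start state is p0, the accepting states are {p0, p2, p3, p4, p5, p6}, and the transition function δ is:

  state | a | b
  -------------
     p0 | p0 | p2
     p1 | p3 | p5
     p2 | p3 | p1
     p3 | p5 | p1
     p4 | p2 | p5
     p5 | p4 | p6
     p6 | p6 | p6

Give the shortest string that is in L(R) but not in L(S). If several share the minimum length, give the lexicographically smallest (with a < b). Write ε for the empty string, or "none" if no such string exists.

bb

The string bb is accepted by R but not by S.
No shorter string lies in the difference, and bb is the lexicographically first length-2 string in L(R) \ L(S).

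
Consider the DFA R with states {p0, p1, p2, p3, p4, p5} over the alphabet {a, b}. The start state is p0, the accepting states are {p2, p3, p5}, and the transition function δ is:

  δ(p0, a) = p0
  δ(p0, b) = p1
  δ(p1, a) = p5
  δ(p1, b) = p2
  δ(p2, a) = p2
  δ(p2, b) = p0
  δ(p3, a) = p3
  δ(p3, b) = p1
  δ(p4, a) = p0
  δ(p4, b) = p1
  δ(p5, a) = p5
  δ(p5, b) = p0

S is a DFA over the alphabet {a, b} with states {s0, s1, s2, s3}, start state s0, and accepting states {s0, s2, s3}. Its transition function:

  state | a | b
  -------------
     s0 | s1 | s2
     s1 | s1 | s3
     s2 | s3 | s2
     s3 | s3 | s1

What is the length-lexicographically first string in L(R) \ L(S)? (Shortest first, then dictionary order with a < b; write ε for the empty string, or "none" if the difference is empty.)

The string abb is accepted by R but not by S.
No shorter string lies in the difference, and abb is the lexicographically first length-3 string in L(R) \ L(S).

abb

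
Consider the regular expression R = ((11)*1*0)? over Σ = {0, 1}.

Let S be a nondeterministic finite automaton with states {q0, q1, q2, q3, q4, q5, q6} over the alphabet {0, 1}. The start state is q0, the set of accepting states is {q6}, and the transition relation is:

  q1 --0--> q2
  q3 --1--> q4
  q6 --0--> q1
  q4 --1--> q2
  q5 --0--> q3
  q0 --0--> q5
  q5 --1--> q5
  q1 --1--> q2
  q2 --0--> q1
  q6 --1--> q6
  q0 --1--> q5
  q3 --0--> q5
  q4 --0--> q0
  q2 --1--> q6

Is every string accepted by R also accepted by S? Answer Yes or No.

The empty string ε is in L(R) but not in L(S).
So L(R) ⊄ L(S).

No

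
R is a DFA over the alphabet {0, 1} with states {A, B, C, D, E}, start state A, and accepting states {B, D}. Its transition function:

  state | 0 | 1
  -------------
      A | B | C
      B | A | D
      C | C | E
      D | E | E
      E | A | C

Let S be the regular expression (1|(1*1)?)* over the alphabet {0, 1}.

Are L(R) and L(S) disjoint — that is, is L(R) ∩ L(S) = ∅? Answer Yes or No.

Converting the expression S to a DFA (subset construction, then merging equivalent states) gives the minimal DFA with states {s0, s1}, start state s0, accepting states {s0} and transitions s0: 0→s1, 1→s0; s1: 0→s1, 1→s1.
Exploring the product automaton R × S from the start pair (A, s0), following both machines on each input symbol, reaches 8 state pairs: (A, s0), (B, s1), (C, s0), (A, s1), (D, s1), (C, s1), (E, s0), (E, s1).
R accepts in {B, D} and S accepts in {s0}; no reachable pair has both components accepting, so no string drives both machines to acceptance simultaneously and L(R) ∩ L(S) = ∅.
So no string is accepted by both, and the intersection is empty.

Yes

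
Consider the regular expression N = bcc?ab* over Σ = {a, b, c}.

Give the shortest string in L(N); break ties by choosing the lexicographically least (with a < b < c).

bca

By inspection of the expression, no string of length less than 3 matches, and bca is the lexicographically first match of length 3.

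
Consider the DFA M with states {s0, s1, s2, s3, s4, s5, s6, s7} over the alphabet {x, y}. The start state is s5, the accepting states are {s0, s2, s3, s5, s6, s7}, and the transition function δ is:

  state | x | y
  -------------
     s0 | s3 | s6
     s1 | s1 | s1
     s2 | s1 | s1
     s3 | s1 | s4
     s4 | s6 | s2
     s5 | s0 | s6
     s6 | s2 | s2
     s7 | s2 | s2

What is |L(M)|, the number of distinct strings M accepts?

The useful subgraph on states {s0, s2, s3, s4, s5, s6} is acyclic, so L(M) is finite; the longest accepting path visits 6 useful states, giving maximum string length 5.
Counting accepting paths from s5 by length: 1 of length 0, 2 of length 1, 4 of length 2, 2 of length 3, 2 of length 4, 2 of length 5. Total 13.

13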